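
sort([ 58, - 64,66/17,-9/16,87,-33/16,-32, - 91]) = [-91, - 64  , - 32, - 33/16,  -  9/16,66/17,  58,87]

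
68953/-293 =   -  68953/293 = -  235.33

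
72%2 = 0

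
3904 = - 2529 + 6433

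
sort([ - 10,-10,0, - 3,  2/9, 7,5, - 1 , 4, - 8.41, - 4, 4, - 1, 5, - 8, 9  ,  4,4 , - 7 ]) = [ - 10, - 10,-8.41,-8, - 7 ,-4, - 3, - 1, - 1 , 0, 2/9, 4, 4, 4,4,  5, 5, 7,9]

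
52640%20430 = 11780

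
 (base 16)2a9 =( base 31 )lu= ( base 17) 261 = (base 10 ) 681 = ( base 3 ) 221020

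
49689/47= 49689/47  =  1057.21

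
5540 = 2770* 2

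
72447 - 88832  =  -16385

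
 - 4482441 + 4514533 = 32092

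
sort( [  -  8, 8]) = [ - 8, 8] 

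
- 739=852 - 1591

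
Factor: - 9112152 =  - 2^3*3^1*7^1*73^1*743^1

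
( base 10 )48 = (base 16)30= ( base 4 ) 300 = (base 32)1G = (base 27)1L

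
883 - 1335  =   - 452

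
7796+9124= 16920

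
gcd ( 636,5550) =6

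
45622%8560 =2822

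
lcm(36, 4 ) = 36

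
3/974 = 3/974 = 0.00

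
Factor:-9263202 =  - 2^1*3^1*13^1*103^1*1153^1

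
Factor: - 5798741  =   - 13^1*167^1*2671^1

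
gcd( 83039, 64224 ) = 1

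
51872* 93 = 4824096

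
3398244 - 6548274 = - 3150030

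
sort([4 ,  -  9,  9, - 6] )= [ - 9 , - 6, 4,9 ] 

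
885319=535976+349343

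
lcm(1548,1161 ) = 4644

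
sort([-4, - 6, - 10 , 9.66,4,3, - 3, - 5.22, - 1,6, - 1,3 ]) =[ - 10, - 6, - 5.22, -4,  -  3, - 1, - 1, 3 , 3,  4,6,9.66 ]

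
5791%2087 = 1617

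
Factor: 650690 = 2^1*5^1*31^1*2099^1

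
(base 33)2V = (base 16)61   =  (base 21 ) 4d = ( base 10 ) 97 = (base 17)5c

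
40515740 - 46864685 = - 6348945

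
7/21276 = 7/21276 = 0.00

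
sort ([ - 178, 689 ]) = [ - 178, 689 ] 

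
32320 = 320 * 101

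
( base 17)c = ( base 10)12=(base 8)14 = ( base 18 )c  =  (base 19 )c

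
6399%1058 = 51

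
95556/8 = 11944 + 1/2 = 11944.50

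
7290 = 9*810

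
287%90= 17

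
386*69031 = 26645966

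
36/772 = 9/193 = 0.05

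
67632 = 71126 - 3494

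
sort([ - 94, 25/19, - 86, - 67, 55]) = [ - 94, - 86, - 67, 25/19,55 ] 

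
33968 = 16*2123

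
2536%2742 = 2536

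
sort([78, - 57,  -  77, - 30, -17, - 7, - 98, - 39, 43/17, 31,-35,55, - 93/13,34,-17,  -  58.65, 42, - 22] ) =[ - 98, - 77,-58.65 ,  -  57,-39, - 35 , - 30,  -  22,  -  17,  -  17, - 93/13, - 7,43/17,  31,34, 42, 55,78 ] 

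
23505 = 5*4701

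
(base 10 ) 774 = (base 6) 3330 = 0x306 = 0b1100000110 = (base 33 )nf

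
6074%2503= 1068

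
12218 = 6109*2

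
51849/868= 59 + 91/124 = 59.73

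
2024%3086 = 2024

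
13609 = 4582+9027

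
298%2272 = 298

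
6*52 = 312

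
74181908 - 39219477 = 34962431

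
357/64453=357/64453  =  0.01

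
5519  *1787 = 9862453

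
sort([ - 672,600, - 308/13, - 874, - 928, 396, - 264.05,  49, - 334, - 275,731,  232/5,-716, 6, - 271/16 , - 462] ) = [ - 928, - 874,  -  716, - 672, - 462, - 334, - 275, -264.05,- 308/13,-271/16, 6,232/5, 49, 396,600,731]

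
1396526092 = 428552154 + 967973938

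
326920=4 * 81730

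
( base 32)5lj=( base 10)5811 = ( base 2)1011010110011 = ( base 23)amf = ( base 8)13263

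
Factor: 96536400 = 2^4 * 3^1*5^2*80447^1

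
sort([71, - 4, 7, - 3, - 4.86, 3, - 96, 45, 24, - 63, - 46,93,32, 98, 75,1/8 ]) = [ - 96, - 63, - 46, - 4.86, - 4, - 3, 1/8,3,  7,24,32,45, 71,75,93,98] 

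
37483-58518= -21035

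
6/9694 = 3/4847 = 0.00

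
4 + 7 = 11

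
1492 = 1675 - 183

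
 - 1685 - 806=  - 2491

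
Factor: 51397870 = 2^1*5^1*23^1*223469^1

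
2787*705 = 1964835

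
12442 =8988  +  3454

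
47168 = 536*88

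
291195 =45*6471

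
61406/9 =61406/9 =6822.89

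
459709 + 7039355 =7499064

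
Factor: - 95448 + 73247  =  -149^2= -22201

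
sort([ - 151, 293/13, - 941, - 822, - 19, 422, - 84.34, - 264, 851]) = [ - 941, - 822, - 264, -151, - 84.34, - 19, 293/13, 422, 851]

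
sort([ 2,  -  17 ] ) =[  -  17, 2] 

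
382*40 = 15280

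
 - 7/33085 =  - 7/33085 = - 0.00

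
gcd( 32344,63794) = 2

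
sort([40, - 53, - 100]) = [ - 100, - 53,40]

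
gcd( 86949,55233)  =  9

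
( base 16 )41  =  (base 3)2102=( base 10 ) 65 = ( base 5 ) 230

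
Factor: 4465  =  5^1*19^1*47^1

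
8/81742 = 4/40871  =  0.00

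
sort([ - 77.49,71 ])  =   [ - 77.49, 71] 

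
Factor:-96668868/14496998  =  -2^1*3^1* 17^1*599^ (-1 )*12101^( - 1 )*473867^1 = - 48334434/7248499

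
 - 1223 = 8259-9482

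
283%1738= 283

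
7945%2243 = 1216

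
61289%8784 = 8585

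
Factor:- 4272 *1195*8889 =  - 45378700560 = -  2^4*3^2*5^1*89^1 *239^1*2963^1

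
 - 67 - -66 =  - 1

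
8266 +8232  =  16498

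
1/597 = 1/597 = 0.00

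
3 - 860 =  - 857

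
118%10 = 8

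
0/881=0 = 0.00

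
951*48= 45648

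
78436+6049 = 84485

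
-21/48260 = -1 + 48239/48260 = - 0.00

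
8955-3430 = 5525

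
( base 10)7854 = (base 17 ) 1a30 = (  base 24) df6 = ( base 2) 1111010101110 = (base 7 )31620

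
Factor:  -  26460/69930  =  -14/37 = - 2^1*7^1*37^( - 1)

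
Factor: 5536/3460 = 2^3*5^( - 1 ) = 8/5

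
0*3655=0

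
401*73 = 29273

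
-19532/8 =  - 2442+1/2 = -2441.50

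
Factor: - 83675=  - 5^2*3347^1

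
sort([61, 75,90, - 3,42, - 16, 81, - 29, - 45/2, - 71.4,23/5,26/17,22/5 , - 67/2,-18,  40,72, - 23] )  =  [ - 71.4, - 67/2, - 29, - 23, - 45/2,  -  18,  -  16, - 3,26/17,22/5, 23/5,40,42,  61,72, 75,81,90 ] 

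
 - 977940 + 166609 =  - 811331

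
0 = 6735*0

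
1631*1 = 1631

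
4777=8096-3319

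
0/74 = 0 = 0.00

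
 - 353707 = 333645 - 687352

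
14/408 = 7/204 = 0.03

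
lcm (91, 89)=8099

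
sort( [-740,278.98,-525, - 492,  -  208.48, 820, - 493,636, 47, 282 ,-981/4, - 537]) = [ - 740, - 537,-525,  -  493,-492,-981/4,-208.48, 47,278.98,282, 636,820]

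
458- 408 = 50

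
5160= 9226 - 4066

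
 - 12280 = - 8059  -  4221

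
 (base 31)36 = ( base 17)5e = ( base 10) 99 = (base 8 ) 143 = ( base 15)69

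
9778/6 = 4889/3 = 1629.67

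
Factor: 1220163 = 3^1  *7^1 * 97^1*599^1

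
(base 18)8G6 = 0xb46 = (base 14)10A2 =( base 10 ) 2886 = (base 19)7ih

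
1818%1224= 594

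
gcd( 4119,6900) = 3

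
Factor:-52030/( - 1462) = 5^1*11^2*17^( - 1) = 605/17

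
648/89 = 648/89 = 7.28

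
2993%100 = 93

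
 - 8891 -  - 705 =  - 8186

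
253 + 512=765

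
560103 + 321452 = 881555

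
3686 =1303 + 2383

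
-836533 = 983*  ( - 851 ) 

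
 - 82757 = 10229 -92986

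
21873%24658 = 21873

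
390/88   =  4+19/44 = 4.43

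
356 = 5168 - 4812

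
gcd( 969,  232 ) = 1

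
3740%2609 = 1131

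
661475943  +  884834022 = 1546309965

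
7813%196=169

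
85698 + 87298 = 172996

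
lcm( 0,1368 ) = 0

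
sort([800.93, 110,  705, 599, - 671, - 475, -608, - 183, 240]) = [  -  671 ,-608, - 475, - 183,110, 240, 599, 705, 800.93]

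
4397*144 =633168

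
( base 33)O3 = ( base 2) 1100011011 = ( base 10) 795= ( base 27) 12C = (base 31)pk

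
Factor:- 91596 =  - 2^2*3^1*17^1*449^1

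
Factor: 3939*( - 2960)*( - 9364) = 2^6*3^1*5^1 * 13^1 * 37^1*  101^1*2341^1 = 109178996160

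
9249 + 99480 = 108729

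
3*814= 2442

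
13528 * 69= 933432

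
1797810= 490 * 3669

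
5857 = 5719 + 138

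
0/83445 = 0 = 0.00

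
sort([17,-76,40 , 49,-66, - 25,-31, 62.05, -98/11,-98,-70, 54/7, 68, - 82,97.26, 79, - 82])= [ - 98, - 82,-82, - 76, - 70, - 66, - 31, - 25, - 98/11,  54/7, 17, 40,49 , 62.05, 68, 79, 97.26 ] 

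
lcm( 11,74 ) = 814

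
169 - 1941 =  - 1772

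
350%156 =38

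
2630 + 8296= 10926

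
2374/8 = 296 + 3/4 = 296.75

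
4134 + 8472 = 12606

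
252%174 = 78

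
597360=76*7860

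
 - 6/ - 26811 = 2/8937  =  0.00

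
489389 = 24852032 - 24362643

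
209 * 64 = 13376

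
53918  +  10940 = 64858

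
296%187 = 109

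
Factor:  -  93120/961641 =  - 31040/320547 = -  2^6*3^(-1)*5^1* 59^(- 1) *97^1 * 1811^(-1)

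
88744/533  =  166  +  266/533 = 166.50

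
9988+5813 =15801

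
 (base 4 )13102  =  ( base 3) 122021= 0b111010010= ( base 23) K6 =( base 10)466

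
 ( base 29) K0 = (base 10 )580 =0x244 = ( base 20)190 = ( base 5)4310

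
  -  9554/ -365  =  9554/365  =  26.18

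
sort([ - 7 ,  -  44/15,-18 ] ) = [ - 18, - 7,-44/15 ] 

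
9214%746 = 262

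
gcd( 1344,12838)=14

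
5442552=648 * 8399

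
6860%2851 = 1158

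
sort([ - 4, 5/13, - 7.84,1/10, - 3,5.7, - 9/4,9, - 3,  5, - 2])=[ - 7.84, - 4, - 3, - 3, - 9/4, - 2,1/10,5/13, 5, 5.7,9 ] 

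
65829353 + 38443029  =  104272382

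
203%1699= 203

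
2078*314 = 652492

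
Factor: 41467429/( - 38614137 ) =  - 3^( - 1 )*19^( - 1 )*31^1*619^1*2161^1*677441^ ( - 1 ) 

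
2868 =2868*1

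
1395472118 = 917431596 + 478040522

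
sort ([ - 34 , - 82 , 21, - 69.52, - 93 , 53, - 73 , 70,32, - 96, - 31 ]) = [ - 96, - 93, - 82, - 73, - 69.52,-34, - 31,21, 32,53,  70]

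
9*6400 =57600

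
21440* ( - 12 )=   -  257280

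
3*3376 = 10128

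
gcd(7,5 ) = 1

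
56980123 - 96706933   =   - 39726810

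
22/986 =11/493= 0.02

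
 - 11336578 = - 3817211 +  - 7519367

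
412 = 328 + 84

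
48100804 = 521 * 92324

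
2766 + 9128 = 11894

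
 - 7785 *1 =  - 7785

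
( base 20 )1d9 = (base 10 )669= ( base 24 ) 13l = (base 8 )1235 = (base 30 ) M9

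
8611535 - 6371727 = 2239808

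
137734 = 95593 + 42141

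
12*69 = 828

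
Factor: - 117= - 3^2*13^1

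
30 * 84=2520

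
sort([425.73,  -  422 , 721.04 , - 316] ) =[ - 422, - 316,425.73,721.04]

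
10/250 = 1/25 = 0.04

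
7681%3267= 1147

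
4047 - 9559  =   - 5512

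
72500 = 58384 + 14116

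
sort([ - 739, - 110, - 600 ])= [ - 739, - 600 , - 110] 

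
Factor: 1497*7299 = 10926603 = 3^3*499^1 * 811^1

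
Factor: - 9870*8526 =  - 2^2*3^2*5^1*7^3*29^1*47^1  =  -84151620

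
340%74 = 44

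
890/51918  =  445/25959 = 0.02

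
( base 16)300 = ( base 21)1fc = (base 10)768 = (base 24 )180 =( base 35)lx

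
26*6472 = 168272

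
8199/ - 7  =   - 8199/7 = -1171.29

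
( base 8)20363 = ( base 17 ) 1C33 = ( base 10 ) 8435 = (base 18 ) 180B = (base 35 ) 6v0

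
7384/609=12+76/609= 12.12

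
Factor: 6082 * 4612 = 2^3*1153^1*3041^1 = 28050184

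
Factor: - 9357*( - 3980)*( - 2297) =-2^2*3^1*5^1*199^1*2297^1*3119^1=- 85542255420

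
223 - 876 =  - 653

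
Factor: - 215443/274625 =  - 5^(-3 )*13^(-3)*215443^1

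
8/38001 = 8/38001 = 0.00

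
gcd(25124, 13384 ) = 4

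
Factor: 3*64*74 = 14208 = 2^7*3^1*37^1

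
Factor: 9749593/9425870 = 2^ (-1 )*5^( - 1 ) * 7^1 * 29^ ( - 1)*31^1 * 179^1 * 251^1*32503^(  -  1)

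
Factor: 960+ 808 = 2^3*13^1*17^1 = 1768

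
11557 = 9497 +2060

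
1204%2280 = 1204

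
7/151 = 7/151 = 0.05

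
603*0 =0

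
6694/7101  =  6694/7101 = 0.94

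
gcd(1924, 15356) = 4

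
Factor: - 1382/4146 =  - 1/3   =  - 3^( - 1)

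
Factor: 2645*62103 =3^1 * 5^1*23^2*127^1*163^1=164262435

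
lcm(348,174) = 348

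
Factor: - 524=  - 2^2*131^1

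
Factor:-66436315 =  - 5^1 * 11^1 * 1207933^1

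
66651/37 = 66651/37 =1801.38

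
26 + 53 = 79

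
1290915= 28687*45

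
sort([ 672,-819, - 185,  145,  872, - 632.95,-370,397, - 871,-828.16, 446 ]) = [-871,-828.16,-819,  -  632.95, - 370, - 185,145 , 397,446,672, 872]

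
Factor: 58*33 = 1914 = 2^1*3^1*11^1*29^1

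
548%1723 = 548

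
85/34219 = 85/34219 =0.00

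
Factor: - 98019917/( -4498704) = 2^( - 4 )  *  3^( - 2 )*7^( - 1)*19^1*1283^1*4021^1*4463^ ( - 1)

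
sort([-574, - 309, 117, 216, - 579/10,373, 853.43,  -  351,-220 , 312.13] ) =[ - 574, - 351,-309, - 220, - 579/10 , 117 , 216,312.13,373, 853.43 ]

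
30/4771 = 30/4771  =  0.01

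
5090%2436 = 218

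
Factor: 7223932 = 2^2*23^1*233^1 * 337^1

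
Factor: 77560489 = 19^2*214849^1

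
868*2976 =2583168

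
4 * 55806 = 223224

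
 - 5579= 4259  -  9838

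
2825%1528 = 1297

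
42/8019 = 14/2673  =  0.01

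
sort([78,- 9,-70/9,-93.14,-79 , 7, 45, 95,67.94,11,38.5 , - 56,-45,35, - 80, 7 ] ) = [  -  93.14 , - 80, - 79,  -  56, - 45,-9, - 70/9,7,  7,11,35,38.5, 45,67.94 , 78,  95]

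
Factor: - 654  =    -  2^1 * 3^1 * 109^1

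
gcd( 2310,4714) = 2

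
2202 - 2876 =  - 674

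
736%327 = 82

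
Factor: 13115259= 3^2*1457251^1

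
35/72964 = 35/72964=0.00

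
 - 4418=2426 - 6844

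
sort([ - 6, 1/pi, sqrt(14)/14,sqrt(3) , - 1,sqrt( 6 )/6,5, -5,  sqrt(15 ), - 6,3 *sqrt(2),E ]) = [-6, - 6,-5 ,  -  1,sqrt( 14)/14, 1/pi, sqrt(6)/6,sqrt(3),E,sqrt(15),3 * sqrt(2 ),5] 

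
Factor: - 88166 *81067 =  - 2^1*7^1 * 13^1 * 37^1 * 313^1*3391^1= - 7147353122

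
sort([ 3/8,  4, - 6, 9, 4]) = [ - 6,3/8,4, 4,9]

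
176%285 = 176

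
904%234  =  202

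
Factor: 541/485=5^(  -  1)*97^(-1)*541^1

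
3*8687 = 26061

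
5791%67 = 29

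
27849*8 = 222792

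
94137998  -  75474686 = 18663312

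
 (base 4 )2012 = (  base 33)42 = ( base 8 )206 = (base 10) 134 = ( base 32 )46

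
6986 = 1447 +5539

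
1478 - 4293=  - 2815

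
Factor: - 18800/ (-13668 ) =2^2*3^(  -  1)*5^2*17^ ( - 1 )*47^1*67^(-1) = 4700/3417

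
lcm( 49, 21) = 147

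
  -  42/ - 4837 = 6/691 = 0.01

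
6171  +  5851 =12022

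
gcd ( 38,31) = 1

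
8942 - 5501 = 3441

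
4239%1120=879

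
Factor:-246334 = -2^1 * 11^1* 11197^1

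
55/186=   55/186 = 0.30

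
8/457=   8/457 =0.02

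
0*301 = 0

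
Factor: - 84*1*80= -2^6* 3^1*5^1 *7^1 = - 6720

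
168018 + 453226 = 621244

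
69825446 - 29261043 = 40564403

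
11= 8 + 3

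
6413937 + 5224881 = 11638818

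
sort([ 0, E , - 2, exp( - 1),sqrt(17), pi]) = [-2, 0, exp(  -  1), E, pi,  sqrt(17 ) ] 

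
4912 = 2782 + 2130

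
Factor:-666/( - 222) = 3 = 3^1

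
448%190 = 68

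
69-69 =0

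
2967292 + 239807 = 3207099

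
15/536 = 15/536 = 0.03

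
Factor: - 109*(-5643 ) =3^3*11^1*19^1*109^1= 615087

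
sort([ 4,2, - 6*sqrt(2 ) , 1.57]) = [  -  6*sqrt(2 ), 1.57,2,4 ]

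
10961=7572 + 3389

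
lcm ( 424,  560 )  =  29680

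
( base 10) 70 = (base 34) 22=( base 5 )240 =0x46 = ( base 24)2M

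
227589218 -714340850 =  - 486751632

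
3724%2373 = 1351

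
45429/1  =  45429 = 45429.00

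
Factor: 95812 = 2^2*17^1*1409^1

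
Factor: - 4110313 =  - 4110313^1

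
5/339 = 5/339 = 0.01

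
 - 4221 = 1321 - 5542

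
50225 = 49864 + 361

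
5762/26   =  221+8/13=221.62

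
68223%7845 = 5463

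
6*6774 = 40644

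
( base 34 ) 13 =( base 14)29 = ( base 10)37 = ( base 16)25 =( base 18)21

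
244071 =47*5193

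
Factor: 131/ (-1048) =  -1/8 = -2^( - 3)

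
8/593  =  8/593 = 0.01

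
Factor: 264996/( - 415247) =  - 612/959= - 2^2 * 3^2*7^( - 1)  *17^1* 137^(-1)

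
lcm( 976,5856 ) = 5856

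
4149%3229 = 920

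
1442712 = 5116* 282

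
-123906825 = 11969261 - 135876086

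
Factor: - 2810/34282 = -5/61 = - 5^1*61^( - 1) 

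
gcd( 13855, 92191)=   17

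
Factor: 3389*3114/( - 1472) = - 2^( - 5 )*3^2*23^ ( - 1 )*173^1*3389^1 =-5276673/736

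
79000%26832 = 25336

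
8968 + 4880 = 13848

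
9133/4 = 2283 + 1/4= 2283.25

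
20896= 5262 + 15634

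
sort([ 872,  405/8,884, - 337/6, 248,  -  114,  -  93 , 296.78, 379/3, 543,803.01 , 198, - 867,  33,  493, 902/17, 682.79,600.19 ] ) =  [ - 867, - 114, - 93, - 337/6,33, 405/8,902/17,  379/3 , 198,248, 296.78,  493, 543,600.19, 682.79,  803.01,872,884] 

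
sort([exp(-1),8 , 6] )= [exp( - 1), 6, 8] 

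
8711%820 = 511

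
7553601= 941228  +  6612373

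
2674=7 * 382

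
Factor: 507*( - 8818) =-2^1*3^1*13^2*  4409^1 = - 4470726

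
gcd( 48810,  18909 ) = 3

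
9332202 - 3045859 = 6286343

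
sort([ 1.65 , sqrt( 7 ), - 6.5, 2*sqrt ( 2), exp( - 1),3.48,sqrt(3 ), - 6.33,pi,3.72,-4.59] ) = [-6.5,-6.33, - 4.59 , exp( - 1 ) , 1.65,sqrt ( 3),sqrt(7 ), 2 * sqrt (2), pi, 3.48,3.72] 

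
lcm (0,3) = 0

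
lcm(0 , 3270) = 0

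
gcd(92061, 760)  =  1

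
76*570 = 43320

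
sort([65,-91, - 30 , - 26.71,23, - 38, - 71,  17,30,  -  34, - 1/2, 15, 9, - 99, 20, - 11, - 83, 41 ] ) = [ - 99, - 91 ,-83,-71 , - 38, - 34,  -  30, - 26.71,-11, - 1/2, 9,15, 17, 20,23, 30, 41 , 65]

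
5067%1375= 942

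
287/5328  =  287/5328  =  0.05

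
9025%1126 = 17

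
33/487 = 33/487  =  0.07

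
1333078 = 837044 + 496034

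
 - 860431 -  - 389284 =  - 471147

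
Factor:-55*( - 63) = 3^2 * 5^1 * 7^1*11^1=3465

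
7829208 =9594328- 1765120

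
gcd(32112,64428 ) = 12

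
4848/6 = 808 = 808.00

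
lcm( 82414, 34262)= 3049318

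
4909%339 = 163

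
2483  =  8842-6359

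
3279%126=3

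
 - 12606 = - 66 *191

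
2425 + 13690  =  16115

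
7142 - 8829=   -  1687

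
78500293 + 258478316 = 336978609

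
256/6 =128/3=42.67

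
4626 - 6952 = - 2326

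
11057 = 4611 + 6446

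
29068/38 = 764 + 18/19 = 764.95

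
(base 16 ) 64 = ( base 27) 3j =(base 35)2U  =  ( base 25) 40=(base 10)100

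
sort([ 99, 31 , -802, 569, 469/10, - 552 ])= [ - 802, - 552,31, 469/10,  99, 569 ]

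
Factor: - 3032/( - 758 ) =2^2 = 4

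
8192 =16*512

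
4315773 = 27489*157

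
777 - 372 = 405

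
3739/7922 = 3739/7922  =  0.47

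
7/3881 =7/3881 = 0.00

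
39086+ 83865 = 122951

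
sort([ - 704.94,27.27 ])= [-704.94, 27.27] 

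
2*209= 418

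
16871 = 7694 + 9177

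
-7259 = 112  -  7371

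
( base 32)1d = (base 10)45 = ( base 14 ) 33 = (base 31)1e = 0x2D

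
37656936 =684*55054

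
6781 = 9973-3192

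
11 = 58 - 47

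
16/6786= 8/3393 = 0.00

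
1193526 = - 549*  ( - 2174) 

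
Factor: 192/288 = 2/3= 2^1 * 3^( - 1 )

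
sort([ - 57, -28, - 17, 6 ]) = [-57,-28, - 17, 6]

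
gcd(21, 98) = 7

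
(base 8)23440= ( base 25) g0g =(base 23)ilb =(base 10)10016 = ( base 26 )el6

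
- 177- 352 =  - 529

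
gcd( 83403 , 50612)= 1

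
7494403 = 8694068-1199665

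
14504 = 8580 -  -  5924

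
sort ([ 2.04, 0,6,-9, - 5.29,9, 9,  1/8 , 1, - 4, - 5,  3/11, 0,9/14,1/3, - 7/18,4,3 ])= [ - 9, - 5.29, - 5, - 4 , - 7/18,0, 0,1/8,  3/11, 1/3,9/14,1,2.04,3,4, 6,9,9]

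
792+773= 1565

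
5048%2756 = 2292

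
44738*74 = 3310612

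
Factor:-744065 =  - 5^1*7^2*3037^1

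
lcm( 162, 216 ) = 648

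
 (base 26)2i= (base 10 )70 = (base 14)50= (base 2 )1000110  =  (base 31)28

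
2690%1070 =550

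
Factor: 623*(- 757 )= - 7^1*89^1*757^1 = - 471611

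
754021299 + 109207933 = 863229232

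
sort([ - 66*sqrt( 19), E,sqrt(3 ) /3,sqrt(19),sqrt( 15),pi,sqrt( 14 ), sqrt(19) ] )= [ - 66* sqrt( 19),sqrt( 3)/3,E,pi,sqrt(  14 ),sqrt(15),sqrt(19),sqrt( 19) ]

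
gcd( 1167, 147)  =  3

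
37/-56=-37/56 =- 0.66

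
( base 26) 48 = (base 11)A2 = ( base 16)70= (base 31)3j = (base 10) 112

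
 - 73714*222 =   -  16364508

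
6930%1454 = 1114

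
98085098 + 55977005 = 154062103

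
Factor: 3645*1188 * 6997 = 30298829220 = 2^2*3^9 * 5^1*11^1 * 6997^1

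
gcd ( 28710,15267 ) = 3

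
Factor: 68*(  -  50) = -2^3*5^2*17^1 = - 3400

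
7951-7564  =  387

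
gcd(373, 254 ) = 1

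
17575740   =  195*90132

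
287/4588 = 287/4588 = 0.06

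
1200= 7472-6272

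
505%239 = 27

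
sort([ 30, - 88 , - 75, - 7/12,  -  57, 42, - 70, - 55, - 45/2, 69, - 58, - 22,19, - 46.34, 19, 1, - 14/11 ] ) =[ - 88, - 75, - 70, - 58, - 57,-55,-46.34, - 45/2, - 22, - 14/11, - 7/12,1,19 , 19, 30,  42, 69] 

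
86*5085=437310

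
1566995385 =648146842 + 918848543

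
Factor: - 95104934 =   -  2^1*151^1*314917^1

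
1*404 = 404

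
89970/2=44985 =44985.00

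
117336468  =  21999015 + 95337453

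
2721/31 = 87 + 24/31 = 87.77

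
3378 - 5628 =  - 2250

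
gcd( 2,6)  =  2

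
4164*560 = 2331840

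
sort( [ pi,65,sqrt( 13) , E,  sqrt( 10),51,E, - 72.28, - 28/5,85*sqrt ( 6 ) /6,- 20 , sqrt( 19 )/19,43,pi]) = [-72.28,-20,-28/5,  sqrt( 19 ) /19,E,E, pi,  pi,sqrt(10 ),sqrt(13),85*sqrt( 6)/6,43,51,  65]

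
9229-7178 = 2051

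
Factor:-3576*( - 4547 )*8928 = 145169922816 = 2^8*3^3*31^1*149^1*4547^1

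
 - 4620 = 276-4896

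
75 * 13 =975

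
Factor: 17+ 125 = 142 = 2^1 * 71^1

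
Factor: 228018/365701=366/587  =  2^1*3^1*61^1*587^(-1)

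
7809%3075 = 1659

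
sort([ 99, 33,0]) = [ 0,33, 99 ] 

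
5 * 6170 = 30850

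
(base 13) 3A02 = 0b10000001011011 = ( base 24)e93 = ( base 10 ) 8283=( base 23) ff3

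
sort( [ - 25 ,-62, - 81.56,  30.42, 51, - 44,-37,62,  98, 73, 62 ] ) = [ - 81.56,-62, - 44 , - 37,-25, 30.42,  51, 62,62, 73,98 ] 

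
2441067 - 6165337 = -3724270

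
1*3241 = 3241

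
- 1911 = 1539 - 3450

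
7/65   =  7/65 = 0.11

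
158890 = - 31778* ( - 5 )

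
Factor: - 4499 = - 11^1*409^1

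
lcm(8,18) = 72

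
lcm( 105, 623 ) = 9345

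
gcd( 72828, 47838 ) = 714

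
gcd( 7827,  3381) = 3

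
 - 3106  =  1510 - 4616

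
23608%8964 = 5680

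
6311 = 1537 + 4774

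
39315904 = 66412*592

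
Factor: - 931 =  - 7^2*19^1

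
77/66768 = 77/66768= 0.00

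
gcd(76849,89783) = 1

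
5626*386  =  2171636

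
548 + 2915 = 3463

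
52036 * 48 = 2497728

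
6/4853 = 6/4853 = 0.00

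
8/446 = 4/223  =  0.02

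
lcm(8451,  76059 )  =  76059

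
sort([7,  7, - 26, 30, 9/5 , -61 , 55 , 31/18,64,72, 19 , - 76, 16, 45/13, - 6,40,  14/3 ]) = [ - 76, - 61 ,-26,-6,31/18,9/5, 45/13 , 14/3, 7,7 , 16,  19, 30, 40, 55, 64,72]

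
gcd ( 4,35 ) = 1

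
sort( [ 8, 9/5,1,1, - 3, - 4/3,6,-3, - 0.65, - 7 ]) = [ - 7, - 3,- 3, - 4/3, - 0.65, 1,1,9/5, 6,8 ] 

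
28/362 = 14/181 = 0.08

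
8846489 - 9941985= - 1095496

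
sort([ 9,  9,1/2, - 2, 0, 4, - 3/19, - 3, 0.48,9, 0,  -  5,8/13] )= [ - 5,-3,-2,-3/19,  0 , 0, 0.48, 1/2, 8/13 , 4,9, 9, 9]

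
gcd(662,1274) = 2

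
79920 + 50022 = 129942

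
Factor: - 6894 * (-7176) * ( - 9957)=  - 2^4*3^4*13^1 * 23^1* 383^1 *3319^1= - 492586172208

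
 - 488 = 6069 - 6557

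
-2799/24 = -933/8 = -116.62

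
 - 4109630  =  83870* ( - 49 ) 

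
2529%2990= 2529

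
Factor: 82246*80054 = 6584121284 = 2^2*13^1*17^1*41^1*59^1 * 3079^1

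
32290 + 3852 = 36142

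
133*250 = 33250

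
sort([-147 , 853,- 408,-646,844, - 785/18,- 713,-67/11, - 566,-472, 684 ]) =[-713,-646 , - 566, - 472,-408, - 147,-785/18, - 67/11,684, 844,853 ] 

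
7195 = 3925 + 3270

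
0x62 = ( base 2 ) 1100010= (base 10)98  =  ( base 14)70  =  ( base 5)343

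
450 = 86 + 364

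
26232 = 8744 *3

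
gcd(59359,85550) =1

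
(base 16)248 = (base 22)14C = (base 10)584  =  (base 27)lh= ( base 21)16h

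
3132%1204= 724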